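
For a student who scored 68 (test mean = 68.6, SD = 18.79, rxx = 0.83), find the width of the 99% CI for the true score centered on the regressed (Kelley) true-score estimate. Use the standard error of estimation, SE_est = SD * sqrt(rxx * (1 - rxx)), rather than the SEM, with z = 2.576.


True score estimate = 0.83*68 + 0.17*68.6 = 68.102
SE_est = SD * sqrt(rxx * (1 - rxx)) = 18.79 * sqrt(0.83 * 0.17) = 18.79 * sqrt(0.1411) = 7.05814
CI = T_est +/- z * SE_est, so width = 2 * z * SE_est = 2 * 2.576 * 7.05814
Width = 36.3635

36.3635


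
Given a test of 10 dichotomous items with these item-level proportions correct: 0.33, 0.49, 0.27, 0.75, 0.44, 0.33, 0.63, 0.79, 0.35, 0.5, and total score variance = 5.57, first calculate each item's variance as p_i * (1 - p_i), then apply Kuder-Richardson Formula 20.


For each item, compute p_i * q_i:
  Item 1: 0.33 * 0.67 = 0.2211
  Item 2: 0.49 * 0.51 = 0.2499
  Item 3: 0.27 * 0.73 = 0.1971
  Item 4: 0.75 * 0.25 = 0.1875
  Item 5: 0.44 * 0.56 = 0.2464
  Item 6: 0.33 * 0.67 = 0.2211
  Item 7: 0.63 * 0.37 = 0.2331
  Item 8: 0.79 * 0.21 = 0.1659
  Item 9: 0.35 * 0.65 = 0.2275
  Item 10: 0.5 * 0.5 = 0.25
Sum(p_i * q_i) = 0.2211 + 0.2499 + 0.1971 + 0.1875 + 0.2464 + 0.2211 + 0.2331 + 0.1659 + 0.2275 + 0.25 = 2.1996
KR-20 = (k/(k-1)) * (1 - Sum(p_i*q_i) / Var_total)
= (10/9) * (1 - 2.1996/5.57)
= 1.1111 * 0.6051
KR-20 = 0.6723

0.6723


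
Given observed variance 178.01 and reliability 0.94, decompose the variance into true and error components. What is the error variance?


var_true = rxx * var_obs = 0.94 * 178.01 = 167.3294
var_error = var_obs - var_true
var_error = 178.01 - 167.3294
var_error = 10.6806

10.6806


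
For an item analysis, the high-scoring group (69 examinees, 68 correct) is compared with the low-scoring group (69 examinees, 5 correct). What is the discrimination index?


p_upper = 68/69 = 0.9855
p_lower = 5/69 = 0.0725
D = 0.9855 - 0.0725 = 0.913

0.913


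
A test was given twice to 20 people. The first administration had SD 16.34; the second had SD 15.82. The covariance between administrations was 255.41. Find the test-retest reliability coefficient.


r = cov(X,Y) / (SD_X * SD_Y)
r = 255.41 / (16.34 * 15.82)
r = 255.41 / 258.4988
r = 0.9881

0.9881


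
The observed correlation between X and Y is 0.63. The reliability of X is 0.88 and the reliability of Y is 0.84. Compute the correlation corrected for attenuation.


r_corrected = rxy / sqrt(rxx * ryy)
= 0.63 / sqrt(0.88 * 0.84)
= 0.63 / sqrt(0.7392)
= 0.63 / 0.859767
r_corrected = 0.7328

0.7328


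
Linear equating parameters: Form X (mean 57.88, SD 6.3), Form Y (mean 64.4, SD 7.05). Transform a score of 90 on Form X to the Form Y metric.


slope = SD_Y / SD_X = 7.05 / 6.3 ~ 1.119
intercept = mean_Y - slope * mean_X = 64.4 - (7.05 / 6.3) * 57.88 ~ -0.3705
Y = slope * X + intercept. To avoid rounding drift from the rounded slope/intercept, evaluate the equivalent form Y = mean_Y + SD_Y * (X - mean_X) / SD_X at full precision:
Y = 64.4 + 7.05 * (90 - 57.88) / 6.3
Y = 64.4 + 7.05 * 32.12 / 6.3
Y = 64.4 + 226.446 / 6.3
Y = 64.4 + 35.9438
Y = 100.3438

100.3438


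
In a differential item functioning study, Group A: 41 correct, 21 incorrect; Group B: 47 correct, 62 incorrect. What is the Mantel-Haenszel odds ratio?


Odds_A = 41/21 = 1.9524
Odds_B = 47/62 = 0.7581
OR = Odds_A / Odds_B = 1.9524 / 0.7581
Exactly, OR = (41 * 62) / (21 * 47) = 2542 / 987
OR = 2.5755

2.5755


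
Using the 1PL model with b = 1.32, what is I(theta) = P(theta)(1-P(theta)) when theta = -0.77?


P = 1/(1+exp(-(-0.77-1.32))) = 0.1101
I = P*(1-P) = 0.1101 * 0.8899
I = 0.098

0.098


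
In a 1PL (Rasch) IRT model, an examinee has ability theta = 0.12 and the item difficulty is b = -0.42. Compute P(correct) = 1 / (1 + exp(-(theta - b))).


theta - b = 0.12 - -0.42 = 0.54
exp(-(theta - b)) = exp(-0.54) = 0.5827
P = 1 / (1 + 0.5827)
P = 0.6318

0.6318


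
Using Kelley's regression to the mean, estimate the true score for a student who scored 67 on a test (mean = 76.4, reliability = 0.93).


T_est = rxx * X + (1 - rxx) * mean
T_est = 0.93 * 67 + 0.07 * 76.4
T_est = 62.31 + 5.348
T_est = 67.658

67.658


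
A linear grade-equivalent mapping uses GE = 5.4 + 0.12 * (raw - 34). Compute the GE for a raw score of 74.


raw - median = 74 - 34 = 40
slope * diff = 0.12 * 40 = 4.8
GE = 5.4 + 4.8
GE = 10.2

10.2


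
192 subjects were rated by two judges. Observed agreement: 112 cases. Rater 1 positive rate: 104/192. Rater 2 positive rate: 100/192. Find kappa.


P_o = 112/192 = 0.583333
P_e = (104*100 + 88*92) / 36864 = 0.501736
kappa = (P_o - P_e) / (1 - P_e)
kappa = (0.583333 - 0.501736) / (1 - 0.501736)
kappa = 0.1638

0.1638


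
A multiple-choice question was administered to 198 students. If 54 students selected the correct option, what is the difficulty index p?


Item difficulty p = number correct / total examinees
p = 54 / 198
p = 0.2727

0.2727


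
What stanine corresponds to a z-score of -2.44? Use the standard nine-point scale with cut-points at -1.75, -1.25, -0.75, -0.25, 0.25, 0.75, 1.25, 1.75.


Stanine boundaries: [-1.75, -1.25, -0.75, -0.25, 0.25, 0.75, 1.25, 1.75]
z = -2.44
Check each boundary:
  z < -1.75
  z < -1.25
  z < -0.75
  z < -0.25
  z < 0.25
  z < 0.75
  z < 1.25
  z < 1.75
Highest qualifying boundary gives stanine = 1

1


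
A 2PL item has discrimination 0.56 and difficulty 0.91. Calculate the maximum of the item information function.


For 2PL, max info at theta = b = 0.91
I_max = a^2 / 4 = 0.56^2 / 4
= 0.3136 / 4
I_max = 0.0784

0.0784


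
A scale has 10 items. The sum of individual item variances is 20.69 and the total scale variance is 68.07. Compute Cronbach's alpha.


alpha = (k/(k-1)) * (1 - sum(si^2)/s_total^2)
= (10/9) * (1 - 20.69/68.07)
alpha = 0.7734

0.7734


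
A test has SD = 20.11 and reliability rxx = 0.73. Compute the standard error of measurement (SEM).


SEM = SD * sqrt(1 - rxx)
SEM = 20.11 * sqrt(1 - 0.73)
SEM = 20.11 * sqrt(0.27) = 20.11 * 0.519615
SEM = 10.4495

10.4495


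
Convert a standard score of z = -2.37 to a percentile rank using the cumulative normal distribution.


CDF(z) = 0.5 * (1 + erf(z/sqrt(2)))
erf(-1.6758) = -0.9822
CDF = 0.0089
Percentile rank = 0.0089 * 100 = 0.89

0.89


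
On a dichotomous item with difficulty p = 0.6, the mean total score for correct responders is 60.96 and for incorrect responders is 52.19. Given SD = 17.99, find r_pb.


q = 1 - p = 0.4
rpb = ((M1 - M0) / SD) * sqrt(p * q)
rpb = ((60.96 - 52.19) / 17.99) * sqrt(0.6 * 0.4)
rpb = 0.2388

0.2388


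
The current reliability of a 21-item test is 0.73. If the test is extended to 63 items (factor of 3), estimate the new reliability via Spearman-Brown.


r_new = (n * rxx) / (1 + (n-1) * rxx)
r_new = (3 * 0.73) / (1 + 2 * 0.73)
r_new = 2.19 / 2.46
r_new = 0.8902

0.8902


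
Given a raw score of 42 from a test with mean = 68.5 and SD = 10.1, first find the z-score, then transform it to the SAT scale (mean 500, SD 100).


z = (X - mean) / SD = (42 - 68.5) / 10.1
z = -26.5 / 10.1
z = -2.6238
SAT-scale = SAT = 500 + 100z
Carry z at full precision (z = -26.5 / 10.1) into the conversion:
SAT-scale = 500 + 100 * (-26.5 / 10.1) = 500 + -2650 / 10.1
SAT-scale = 500 + -262.3762
SAT-scale = 237.6238

237.6238


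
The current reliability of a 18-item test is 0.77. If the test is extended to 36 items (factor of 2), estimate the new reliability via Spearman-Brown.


r_new = (n * rxx) / (1 + (n-1) * rxx)
r_new = (2 * 0.77) / (1 + 1 * 0.77)
r_new = 1.54 / 1.77
r_new = 0.8701

0.8701


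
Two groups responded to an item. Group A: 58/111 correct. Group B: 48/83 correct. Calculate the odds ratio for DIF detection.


Odds_A = 58/53 = 1.0943
Odds_B = 48/35 = 1.3714
OR = Odds_A / Odds_B = 1.0943 / 1.3714
Exactly, OR = (58 * 35) / (53 * 48) = 2030 / 2544
OR = 0.798

0.798


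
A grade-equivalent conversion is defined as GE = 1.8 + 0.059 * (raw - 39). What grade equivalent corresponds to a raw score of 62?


raw - median = 62 - 39 = 23
slope * diff = 0.059 * 23 = 1.357
GE = 1.8 + 1.357
GE = 3.157

3.157


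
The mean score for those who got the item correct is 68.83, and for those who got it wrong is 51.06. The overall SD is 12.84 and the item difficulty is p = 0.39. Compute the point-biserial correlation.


q = 1 - p = 0.61
rpb = ((M1 - M0) / SD) * sqrt(p * q)
rpb = ((68.83 - 51.06) / 12.84) * sqrt(0.39 * 0.61)
rpb = 0.675

0.675


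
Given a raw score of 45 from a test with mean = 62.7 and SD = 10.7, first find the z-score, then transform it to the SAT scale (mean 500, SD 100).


z = (X - mean) / SD = (45 - 62.7) / 10.7
z = -17.7 / 10.7
z = -1.6542
SAT-scale = SAT = 500 + 100z
Carry z at full precision (z = -17.7 / 10.7) into the conversion:
SAT-scale = 500 + 100 * (-17.7 / 10.7) = 500 + -1770 / 10.7
SAT-scale = 500 + -165.4206
SAT-scale = 334.5794

334.5794


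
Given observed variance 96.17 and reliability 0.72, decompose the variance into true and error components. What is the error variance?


var_true = rxx * var_obs = 0.72 * 96.17 = 69.2424
var_error = var_obs - var_true
var_error = 96.17 - 69.2424
var_error = 26.9276

26.9276


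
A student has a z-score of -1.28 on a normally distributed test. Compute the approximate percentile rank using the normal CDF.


CDF(z) = 0.5 * (1 + erf(z/sqrt(2)))
erf(-0.9051) = -0.7995
CDF = 0.1003
Percentile rank = 0.1003 * 100 = 10.03

10.03


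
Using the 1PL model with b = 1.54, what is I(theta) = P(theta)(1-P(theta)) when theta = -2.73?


P = 1/(1+exp(-(-2.73-1.54))) = 0.0138
I = P*(1-P) = 0.0138 * 0.9862
I = 0.0136

0.0136


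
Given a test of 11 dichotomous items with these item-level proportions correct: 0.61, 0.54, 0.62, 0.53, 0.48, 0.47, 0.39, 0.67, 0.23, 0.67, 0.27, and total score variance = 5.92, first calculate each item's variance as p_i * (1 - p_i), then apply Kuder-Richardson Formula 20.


For each item, compute p_i * q_i:
  Item 1: 0.61 * 0.39 = 0.2379
  Item 2: 0.54 * 0.46 = 0.2484
  Item 3: 0.62 * 0.38 = 0.2356
  Item 4: 0.53 * 0.47 = 0.2491
  Item 5: 0.48 * 0.52 = 0.2496
  Item 6: 0.47 * 0.53 = 0.2491
  Item 7: 0.39 * 0.61 = 0.2379
  Item 8: 0.67 * 0.33 = 0.2211
  Item 9: 0.23 * 0.77 = 0.1771
  Item 10: 0.67 * 0.33 = 0.2211
  Item 11: 0.27 * 0.73 = 0.1971
Sum(p_i * q_i) = 0.2379 + 0.2484 + 0.2356 + 0.2491 + 0.2496 + 0.2491 + 0.2379 + 0.2211 + 0.1771 + 0.2211 + 0.1971 = 2.524
KR-20 = (k/(k-1)) * (1 - Sum(p_i*q_i) / Var_total)
= (11/10) * (1 - 2.524/5.92)
= 1.1 * 0.5736
KR-20 = 0.631

0.631


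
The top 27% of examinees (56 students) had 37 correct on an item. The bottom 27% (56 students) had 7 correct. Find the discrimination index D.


p_upper = 37/56 = 0.6607
p_lower = 7/56 = 0.125
D = 0.6607 - 0.125 = 0.5357

0.5357


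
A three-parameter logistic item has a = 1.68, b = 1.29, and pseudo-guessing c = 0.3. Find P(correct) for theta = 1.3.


logit = 1.68*(1.3 - 1.29) = 0.0168
P* = 1/(1 + exp(-0.0168)) = 0.5042
P = 0.3 + (1 - 0.3) * 0.5042
P = 0.6529

0.6529


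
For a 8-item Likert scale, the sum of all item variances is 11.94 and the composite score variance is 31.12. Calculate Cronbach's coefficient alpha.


alpha = (k/(k-1)) * (1 - sum(si^2)/s_total^2)
= (8/7) * (1 - 11.94/31.12)
alpha = 0.7044

0.7044


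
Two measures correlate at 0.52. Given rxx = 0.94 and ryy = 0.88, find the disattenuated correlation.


r_corrected = rxy / sqrt(rxx * ryy)
= 0.52 / sqrt(0.94 * 0.88)
= 0.52 / sqrt(0.8272)
= 0.52 / 0.909505
r_corrected = 0.5717

0.5717


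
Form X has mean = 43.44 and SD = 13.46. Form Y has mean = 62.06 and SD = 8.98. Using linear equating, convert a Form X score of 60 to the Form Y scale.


slope = SD_Y / SD_X = 8.98 / 13.46 ~ 0.6672
intercept = mean_Y - slope * mean_X = 62.06 - (8.98 / 13.46) * 43.44 ~ 33.0785
Y = slope * X + intercept. To avoid rounding drift from the rounded slope/intercept, evaluate the equivalent form Y = mean_Y + SD_Y * (X - mean_X) / SD_X at full precision:
Y = 62.06 + 8.98 * (60 - 43.44) / 13.46
Y = 62.06 + 8.98 * 16.56 / 13.46
Y = 62.06 + 148.7088 / 13.46
Y = 62.06 + 11.0482
Y = 73.1082

73.1082


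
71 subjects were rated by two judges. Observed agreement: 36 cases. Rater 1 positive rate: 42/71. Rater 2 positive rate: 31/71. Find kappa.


P_o = 36/71 = 0.507042
P_e = (42*31 + 29*40) / 5041 = 0.488395
kappa = (P_o - P_e) / (1 - P_e)
kappa = (0.507042 - 0.488395) / (1 - 0.488395)
kappa = 0.0364

0.0364


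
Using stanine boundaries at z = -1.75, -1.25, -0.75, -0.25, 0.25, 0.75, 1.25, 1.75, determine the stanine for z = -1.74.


Stanine boundaries: [-1.75, -1.25, -0.75, -0.25, 0.25, 0.75, 1.25, 1.75]
z = -1.74
Check each boundary:
  z >= -1.75 -> could be stanine 2
  z < -1.25
  z < -0.75
  z < -0.25
  z < 0.25
  z < 0.75
  z < 1.25
  z < 1.75
Highest qualifying boundary gives stanine = 2

2


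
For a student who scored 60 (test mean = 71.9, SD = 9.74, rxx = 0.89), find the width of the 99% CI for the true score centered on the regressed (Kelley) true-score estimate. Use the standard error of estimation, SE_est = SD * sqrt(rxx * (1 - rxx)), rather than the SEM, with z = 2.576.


True score estimate = 0.89*60 + 0.11*71.9 = 61.309
SE_est = SD * sqrt(rxx * (1 - rxx)) = 9.74 * sqrt(0.89 * 0.11) = 9.74 * sqrt(0.0979) = 3.047546
CI = T_est +/- z * SE_est, so width = 2 * z * SE_est = 2 * 2.576 * 3.047546
Width = 15.701

15.701


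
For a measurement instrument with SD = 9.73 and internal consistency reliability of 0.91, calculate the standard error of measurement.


SEM = SD * sqrt(1 - rxx)
SEM = 9.73 * sqrt(1 - 0.91)
SEM = 9.73 * sqrt(0.09) = 9.73 * 0.3
SEM = 2.919

2.919


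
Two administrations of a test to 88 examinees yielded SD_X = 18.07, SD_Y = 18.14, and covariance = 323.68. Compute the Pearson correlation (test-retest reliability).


r = cov(X,Y) / (SD_X * SD_Y)
r = 323.68 / (18.07 * 18.14)
r = 323.68 / 327.7898
r = 0.9875

0.9875


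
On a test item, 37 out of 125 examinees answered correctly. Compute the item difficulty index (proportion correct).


Item difficulty p = number correct / total examinees
p = 37 / 125
p = 0.296

0.296


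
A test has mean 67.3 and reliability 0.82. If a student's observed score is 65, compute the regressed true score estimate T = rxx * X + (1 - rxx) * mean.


T_est = rxx * X + (1 - rxx) * mean
T_est = 0.82 * 65 + 0.18 * 67.3
T_est = 53.3 + 12.114
T_est = 65.414

65.414


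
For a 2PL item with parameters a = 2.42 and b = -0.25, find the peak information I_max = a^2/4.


For 2PL, max info at theta = b = -0.25
I_max = a^2 / 4 = 2.42^2 / 4
= 5.8564 / 4
I_max = 1.4641

1.4641


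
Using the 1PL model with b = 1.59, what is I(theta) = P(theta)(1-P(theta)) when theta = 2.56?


P = 1/(1+exp(-(2.56-1.59))) = 0.7251
I = P*(1-P) = 0.7251 * 0.2749
I = 0.1993

0.1993


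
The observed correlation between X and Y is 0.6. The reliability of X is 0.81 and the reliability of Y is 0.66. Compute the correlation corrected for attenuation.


r_corrected = rxy / sqrt(rxx * ryy)
= 0.6 / sqrt(0.81 * 0.66)
= 0.6 / sqrt(0.5346)
= 0.6 / 0.731163
r_corrected = 0.8206

0.8206


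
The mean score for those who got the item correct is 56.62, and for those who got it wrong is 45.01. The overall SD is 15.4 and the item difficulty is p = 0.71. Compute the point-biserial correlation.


q = 1 - p = 0.29
rpb = ((M1 - M0) / SD) * sqrt(p * q)
rpb = ((56.62 - 45.01) / 15.4) * sqrt(0.71 * 0.29)
rpb = 0.3421

0.3421


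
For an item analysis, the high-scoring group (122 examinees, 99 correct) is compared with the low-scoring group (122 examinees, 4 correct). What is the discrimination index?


p_upper = 99/122 = 0.8115
p_lower = 4/122 = 0.0328
D = 0.8115 - 0.0328 = 0.7787

0.7787


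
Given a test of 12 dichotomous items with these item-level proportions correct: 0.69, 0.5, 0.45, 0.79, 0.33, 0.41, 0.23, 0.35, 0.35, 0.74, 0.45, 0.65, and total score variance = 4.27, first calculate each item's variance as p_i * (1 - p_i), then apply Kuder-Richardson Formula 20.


For each item, compute p_i * q_i:
  Item 1: 0.69 * 0.31 = 0.2139
  Item 2: 0.5 * 0.5 = 0.25
  Item 3: 0.45 * 0.55 = 0.2475
  Item 4: 0.79 * 0.21 = 0.1659
  Item 5: 0.33 * 0.67 = 0.2211
  Item 6: 0.41 * 0.59 = 0.2419
  Item 7: 0.23 * 0.77 = 0.1771
  Item 8: 0.35 * 0.65 = 0.2275
  Item 9: 0.35 * 0.65 = 0.2275
  Item 10: 0.74 * 0.26 = 0.1924
  Item 11: 0.45 * 0.55 = 0.2475
  Item 12: 0.65 * 0.35 = 0.2275
Sum(p_i * q_i) = 0.2139 + 0.25 + 0.2475 + 0.1659 + 0.2211 + 0.2419 + 0.1771 + 0.2275 + 0.2275 + 0.1924 + 0.2475 + 0.2275 = 2.6398
KR-20 = (k/(k-1)) * (1 - Sum(p_i*q_i) / Var_total)
= (12/11) * (1 - 2.6398/4.27)
= 1.0909 * 0.3818
KR-20 = 0.4165

0.4165


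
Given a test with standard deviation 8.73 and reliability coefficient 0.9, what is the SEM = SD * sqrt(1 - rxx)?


SEM = SD * sqrt(1 - rxx)
SEM = 8.73 * sqrt(1 - 0.9)
SEM = 8.73 * sqrt(0.1) = 8.73 * 0.316228
SEM = 2.7607

2.7607


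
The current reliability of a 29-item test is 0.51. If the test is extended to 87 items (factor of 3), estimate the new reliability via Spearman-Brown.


r_new = (n * rxx) / (1 + (n-1) * rxx)
r_new = (3 * 0.51) / (1 + 2 * 0.51)
r_new = 1.53 / 2.02
r_new = 0.7574

0.7574


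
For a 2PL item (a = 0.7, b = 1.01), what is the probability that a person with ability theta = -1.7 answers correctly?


a*(theta - b) = 0.7 * (-1.7 - 1.01) = -1.897
exp(--1.897) = 6.6659
P = 1 / (1 + 6.6659)
P = 0.1304

0.1304


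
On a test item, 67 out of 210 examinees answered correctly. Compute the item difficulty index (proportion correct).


Item difficulty p = number correct / total examinees
p = 67 / 210
p = 0.319

0.319


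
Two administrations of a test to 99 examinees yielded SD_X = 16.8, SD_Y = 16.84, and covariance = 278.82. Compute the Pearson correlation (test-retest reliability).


r = cov(X,Y) / (SD_X * SD_Y)
r = 278.82 / (16.8 * 16.84)
r = 278.82 / 282.912
r = 0.9855

0.9855


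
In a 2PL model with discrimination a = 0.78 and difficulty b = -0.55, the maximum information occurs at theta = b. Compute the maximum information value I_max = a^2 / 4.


For 2PL, max info at theta = b = -0.55
I_max = a^2 / 4 = 0.78^2 / 4
= 0.6084 / 4
I_max = 0.1521

0.1521


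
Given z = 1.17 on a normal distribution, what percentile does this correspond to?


CDF(z) = 0.5 * (1 + erf(z/sqrt(2)))
erf(0.8273) = 0.758
CDF = 0.879
Percentile rank = 0.879 * 100 = 87.9

87.9


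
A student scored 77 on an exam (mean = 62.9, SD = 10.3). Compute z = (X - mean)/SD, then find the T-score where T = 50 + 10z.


z = (X - mean) / SD = (77 - 62.9) / 10.3
z = 14.1 / 10.3
z = 1.3689
T-score = T = 50 + 10z
Carry z at full precision (z = 14.1 / 10.3) into the conversion:
T-score = 50 + 10 * (14.1 / 10.3) = 50 + 141 / 10.3
T-score = 50 + 13.6893
T-score = 63.6893

63.6893


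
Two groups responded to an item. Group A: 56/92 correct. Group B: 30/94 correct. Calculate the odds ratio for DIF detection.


Odds_A = 56/36 = 1.5556
Odds_B = 30/64 = 0.4688
OR = Odds_A / Odds_B = 1.5556 / 0.4688
Exactly, OR = (56 * 64) / (36 * 30) = 3584 / 1080
OR = 3.3185

3.3185


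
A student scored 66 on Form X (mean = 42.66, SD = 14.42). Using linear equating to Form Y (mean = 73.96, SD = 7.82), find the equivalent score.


slope = SD_Y / SD_X = 7.82 / 14.42 ~ 0.5423
intercept = mean_Y - slope * mean_X = 73.96 - (7.82 / 14.42) * 42.66 ~ 50.8254
Y = slope * X + intercept. To avoid rounding drift from the rounded slope/intercept, evaluate the equivalent form Y = mean_Y + SD_Y * (X - mean_X) / SD_X at full precision:
Y = 73.96 + 7.82 * (66 - 42.66) / 14.42
Y = 73.96 + 7.82 * 23.34 / 14.42
Y = 73.96 + 182.5188 / 14.42
Y = 73.96 + 12.6573
Y = 86.6173

86.6173


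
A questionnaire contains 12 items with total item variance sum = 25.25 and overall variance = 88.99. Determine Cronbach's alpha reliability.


alpha = (k/(k-1)) * (1 - sum(si^2)/s_total^2)
= (12/11) * (1 - 25.25/88.99)
alpha = 0.7814

0.7814


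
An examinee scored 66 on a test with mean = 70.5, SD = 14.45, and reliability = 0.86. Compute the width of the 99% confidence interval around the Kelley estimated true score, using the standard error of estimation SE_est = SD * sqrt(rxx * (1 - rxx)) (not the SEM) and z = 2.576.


True score estimate = 0.86*66 + 0.14*70.5 = 66.63
SE_est = SD * sqrt(rxx * (1 - rxx)) = 14.45 * sqrt(0.86 * 0.14) = 14.45 * sqrt(0.1204) = 5.013963
CI = T_est +/- z * SE_est, so width = 2 * z * SE_est = 2 * 2.576 * 5.013963
Width = 25.8319

25.8319


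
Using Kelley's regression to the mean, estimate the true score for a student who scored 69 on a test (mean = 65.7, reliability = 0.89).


T_est = rxx * X + (1 - rxx) * mean
T_est = 0.89 * 69 + 0.11 * 65.7
T_est = 61.41 + 7.227
T_est = 68.637

68.637


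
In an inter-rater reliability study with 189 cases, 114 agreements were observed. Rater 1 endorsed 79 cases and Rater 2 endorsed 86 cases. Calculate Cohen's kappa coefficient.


P_o = 114/189 = 0.603175
P_e = (79*86 + 110*103) / 35721 = 0.507377
kappa = (P_o - P_e) / (1 - P_e)
kappa = (0.603175 - 0.507377) / (1 - 0.507377)
kappa = 0.1945

0.1945


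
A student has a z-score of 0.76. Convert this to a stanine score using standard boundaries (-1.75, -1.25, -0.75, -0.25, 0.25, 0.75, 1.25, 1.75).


Stanine boundaries: [-1.75, -1.25, -0.75, -0.25, 0.25, 0.75, 1.25, 1.75]
z = 0.76
Check each boundary:
  z >= -1.75 -> could be stanine 2
  z >= -1.25 -> could be stanine 3
  z >= -0.75 -> could be stanine 4
  z >= -0.25 -> could be stanine 5
  z >= 0.25 -> could be stanine 6
  z >= 0.75 -> could be stanine 7
  z < 1.25
  z < 1.75
Highest qualifying boundary gives stanine = 7

7


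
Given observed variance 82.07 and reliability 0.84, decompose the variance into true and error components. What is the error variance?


var_true = rxx * var_obs = 0.84 * 82.07 = 68.9388
var_error = var_obs - var_true
var_error = 82.07 - 68.9388
var_error = 13.1312

13.1312


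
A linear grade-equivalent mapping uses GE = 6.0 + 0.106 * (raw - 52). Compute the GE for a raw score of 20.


raw - median = 20 - 52 = -32
slope * diff = 0.106 * -32 = -3.392
GE = 6.0 + -3.392
GE = 2.608

2.608


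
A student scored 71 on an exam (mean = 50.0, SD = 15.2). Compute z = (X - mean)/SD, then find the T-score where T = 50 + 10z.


z = (X - mean) / SD = (71 - 50.0) / 15.2
z = 21.0 / 15.2
z = 1.3816
T-score = T = 50 + 10z
Carry z at full precision (z = 21.0 / 15.2) into the conversion:
T-score = 50 + 10 * (21.0 / 15.2) = 50 + 210 / 15.2
T-score = 50 + 13.8158
T-score = 63.8158

63.8158


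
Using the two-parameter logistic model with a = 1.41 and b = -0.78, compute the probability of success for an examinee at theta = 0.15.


a*(theta - b) = 1.41 * (0.15 - -0.78) = 1.3113
exp(-1.3113) = 0.2695
P = 1 / (1 + 0.2695)
P = 0.7877

0.7877


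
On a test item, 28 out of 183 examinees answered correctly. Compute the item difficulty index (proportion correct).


Item difficulty p = number correct / total examinees
p = 28 / 183
p = 0.153

0.153


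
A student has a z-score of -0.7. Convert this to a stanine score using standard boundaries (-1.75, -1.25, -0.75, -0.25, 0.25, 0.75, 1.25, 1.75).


Stanine boundaries: [-1.75, -1.25, -0.75, -0.25, 0.25, 0.75, 1.25, 1.75]
z = -0.7
Check each boundary:
  z >= -1.75 -> could be stanine 2
  z >= -1.25 -> could be stanine 3
  z >= -0.75 -> could be stanine 4
  z < -0.25
  z < 0.25
  z < 0.75
  z < 1.25
  z < 1.75
Highest qualifying boundary gives stanine = 4

4


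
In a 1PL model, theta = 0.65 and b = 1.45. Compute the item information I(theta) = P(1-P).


P = 1/(1+exp(-(0.65-1.45))) = 0.31
I = P*(1-P) = 0.31 * 0.69
I = 0.2139

0.2139


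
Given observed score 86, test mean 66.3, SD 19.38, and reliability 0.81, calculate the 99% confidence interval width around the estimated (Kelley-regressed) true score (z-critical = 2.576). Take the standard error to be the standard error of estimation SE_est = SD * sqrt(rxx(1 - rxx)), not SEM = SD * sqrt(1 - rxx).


True score estimate = 0.81*86 + 0.19*66.3 = 82.257
SE_est = SD * sqrt(rxx * (1 - rxx)) = 19.38 * sqrt(0.81 * 0.19) = 19.38 * sqrt(0.1539) = 7.602792
CI = T_est +/- z * SE_est, so width = 2 * z * SE_est = 2 * 2.576 * 7.602792
Width = 39.1696

39.1696


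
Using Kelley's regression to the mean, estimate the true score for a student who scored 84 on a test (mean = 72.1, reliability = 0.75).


T_est = rxx * X + (1 - rxx) * mean
T_est = 0.75 * 84 + 0.25 * 72.1
T_est = 63.0 + 18.025
T_est = 81.025

81.025


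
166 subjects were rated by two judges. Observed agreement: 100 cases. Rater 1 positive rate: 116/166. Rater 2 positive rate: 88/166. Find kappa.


P_o = 100/166 = 0.60241
P_e = (116*88 + 50*78) / 27556 = 0.511976
kappa = (P_o - P_e) / (1 - P_e)
kappa = (0.60241 - 0.511976) / (1 - 0.511976)
kappa = 0.1853

0.1853


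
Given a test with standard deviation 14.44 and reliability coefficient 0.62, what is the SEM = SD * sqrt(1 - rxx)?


SEM = SD * sqrt(1 - rxx)
SEM = 14.44 * sqrt(1 - 0.62)
SEM = 14.44 * sqrt(0.38) = 14.44 * 0.616441
SEM = 8.9014

8.9014


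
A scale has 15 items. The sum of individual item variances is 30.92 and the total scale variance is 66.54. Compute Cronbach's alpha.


alpha = (k/(k-1)) * (1 - sum(si^2)/s_total^2)
= (15/14) * (1 - 30.92/66.54)
alpha = 0.5736

0.5736


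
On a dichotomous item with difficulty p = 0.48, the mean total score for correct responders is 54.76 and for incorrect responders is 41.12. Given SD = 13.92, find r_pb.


q = 1 - p = 0.52
rpb = ((M1 - M0) / SD) * sqrt(p * q)
rpb = ((54.76 - 41.12) / 13.92) * sqrt(0.48 * 0.52)
rpb = 0.4896

0.4896


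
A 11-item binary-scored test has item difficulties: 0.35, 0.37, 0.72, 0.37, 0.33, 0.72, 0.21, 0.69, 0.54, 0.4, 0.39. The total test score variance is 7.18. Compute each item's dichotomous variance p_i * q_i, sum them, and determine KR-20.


For each item, compute p_i * q_i:
  Item 1: 0.35 * 0.65 = 0.2275
  Item 2: 0.37 * 0.63 = 0.2331
  Item 3: 0.72 * 0.28 = 0.2016
  Item 4: 0.37 * 0.63 = 0.2331
  Item 5: 0.33 * 0.67 = 0.2211
  Item 6: 0.72 * 0.28 = 0.2016
  Item 7: 0.21 * 0.79 = 0.1659
  Item 8: 0.69 * 0.31 = 0.2139
  Item 9: 0.54 * 0.46 = 0.2484
  Item 10: 0.4 * 0.6 = 0.24
  Item 11: 0.39 * 0.61 = 0.2379
Sum(p_i * q_i) = 0.2275 + 0.2331 + 0.2016 + 0.2331 + 0.2211 + 0.2016 + 0.1659 + 0.2139 + 0.2484 + 0.24 + 0.2379 = 2.4241
KR-20 = (k/(k-1)) * (1 - Sum(p_i*q_i) / Var_total)
= (11/10) * (1 - 2.4241/7.18)
= 1.1 * 0.6624
KR-20 = 0.7286

0.7286


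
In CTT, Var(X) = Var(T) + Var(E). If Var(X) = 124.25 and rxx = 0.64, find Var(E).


var_true = rxx * var_obs = 0.64 * 124.25 = 79.52
var_error = var_obs - var_true
var_error = 124.25 - 79.52
var_error = 44.73

44.73


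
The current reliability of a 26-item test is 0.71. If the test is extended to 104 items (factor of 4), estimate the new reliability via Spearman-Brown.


r_new = (n * rxx) / (1 + (n-1) * rxx)
r_new = (4 * 0.71) / (1 + 3 * 0.71)
r_new = 2.84 / 3.13
r_new = 0.9073

0.9073


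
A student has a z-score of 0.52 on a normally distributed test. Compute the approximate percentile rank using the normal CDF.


CDF(z) = 0.5 * (1 + erf(z/sqrt(2)))
erf(0.3677) = 0.3969
CDF = 0.6985
Percentile rank = 0.6985 * 100 = 69.85

69.85


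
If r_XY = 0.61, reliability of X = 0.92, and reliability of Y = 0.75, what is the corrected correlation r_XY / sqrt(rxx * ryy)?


r_corrected = rxy / sqrt(rxx * ryy)
= 0.61 / sqrt(0.92 * 0.75)
= 0.61 / sqrt(0.69)
= 0.61 / 0.830662
r_corrected = 0.7344

0.7344


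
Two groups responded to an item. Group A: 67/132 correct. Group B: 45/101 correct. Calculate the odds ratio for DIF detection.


Odds_A = 67/65 = 1.0308
Odds_B = 45/56 = 0.8036
OR = Odds_A / Odds_B = 1.0308 / 0.8036
Exactly, OR = (67 * 56) / (65 * 45) = 3752 / 2925
OR = 1.2827

1.2827


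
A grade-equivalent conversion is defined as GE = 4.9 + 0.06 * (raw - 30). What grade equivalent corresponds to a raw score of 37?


raw - median = 37 - 30 = 7
slope * diff = 0.06 * 7 = 0.42
GE = 4.9 + 0.42
GE = 5.32

5.32


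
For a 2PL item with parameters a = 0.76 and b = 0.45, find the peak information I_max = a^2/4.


For 2PL, max info at theta = b = 0.45
I_max = a^2 / 4 = 0.76^2 / 4
= 0.5776 / 4
I_max = 0.1444

0.1444


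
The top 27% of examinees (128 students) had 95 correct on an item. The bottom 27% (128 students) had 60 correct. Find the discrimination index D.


p_upper = 95/128 = 0.7422
p_lower = 60/128 = 0.4688
D = 0.7422 - 0.4688 = 0.2734

0.2734


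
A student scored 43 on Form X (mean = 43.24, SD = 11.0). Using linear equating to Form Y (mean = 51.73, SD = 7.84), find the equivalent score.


slope = SD_Y / SD_X = 7.84 / 11.0 ~ 0.7127
intercept = mean_Y - slope * mean_X = 51.73 - (7.84 / 11.0) * 43.24 ~ 20.9117
Y = slope * X + intercept. To avoid rounding drift from the rounded slope/intercept, evaluate the equivalent form Y = mean_Y + SD_Y * (X - mean_X) / SD_X at full precision:
Y = 51.73 + 7.84 * (43 - 43.24) / 11.0
Y = 51.73 - 7.84 * 0.24 / 11.0
Y = 51.73 - 1.8816 / 11.0
Y = 51.73 - 0.1711
Y = 51.5589

51.5589


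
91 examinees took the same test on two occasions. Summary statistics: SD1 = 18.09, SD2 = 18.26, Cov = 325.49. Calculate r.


r = cov(X,Y) / (SD_X * SD_Y)
r = 325.49 / (18.09 * 18.26)
r = 325.49 / 330.3234
r = 0.9854

0.9854


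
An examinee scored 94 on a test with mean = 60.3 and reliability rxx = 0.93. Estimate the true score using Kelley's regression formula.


T_est = rxx * X + (1 - rxx) * mean
T_est = 0.93 * 94 + 0.07 * 60.3
T_est = 87.42 + 4.221
T_est = 91.641

91.641


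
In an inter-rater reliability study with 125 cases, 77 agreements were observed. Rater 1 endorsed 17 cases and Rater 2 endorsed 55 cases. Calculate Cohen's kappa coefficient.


P_o = 77/125 = 0.616
P_e = (17*55 + 108*70) / 15625 = 0.54368
kappa = (P_o - P_e) / (1 - P_e)
kappa = (0.616 - 0.54368) / (1 - 0.54368)
kappa = 0.1585

0.1585


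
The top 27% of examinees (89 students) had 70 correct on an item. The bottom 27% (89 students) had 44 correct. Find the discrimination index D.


p_upper = 70/89 = 0.7865
p_lower = 44/89 = 0.4944
D = 0.7865 - 0.4944 = 0.2921

0.2921


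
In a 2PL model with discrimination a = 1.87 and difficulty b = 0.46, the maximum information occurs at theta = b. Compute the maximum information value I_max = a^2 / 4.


For 2PL, max info at theta = b = 0.46
I_max = a^2 / 4 = 1.87^2 / 4
= 3.4969 / 4
I_max = 0.8742

0.8742


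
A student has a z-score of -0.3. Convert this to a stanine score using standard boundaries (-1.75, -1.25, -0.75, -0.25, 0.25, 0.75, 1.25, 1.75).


Stanine boundaries: [-1.75, -1.25, -0.75, -0.25, 0.25, 0.75, 1.25, 1.75]
z = -0.3
Check each boundary:
  z >= -1.75 -> could be stanine 2
  z >= -1.25 -> could be stanine 3
  z >= -0.75 -> could be stanine 4
  z < -0.25
  z < 0.25
  z < 0.75
  z < 1.25
  z < 1.75
Highest qualifying boundary gives stanine = 4

4


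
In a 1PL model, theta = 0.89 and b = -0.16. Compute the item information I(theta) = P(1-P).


P = 1/(1+exp(-(0.89--0.16))) = 0.7408
I = P*(1-P) = 0.7408 * 0.2592
I = 0.192

0.192


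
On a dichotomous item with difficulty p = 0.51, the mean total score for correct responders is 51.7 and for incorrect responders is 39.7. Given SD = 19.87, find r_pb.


q = 1 - p = 0.49
rpb = ((M1 - M0) / SD) * sqrt(p * q)
rpb = ((51.7 - 39.7) / 19.87) * sqrt(0.51 * 0.49)
rpb = 0.3019

0.3019


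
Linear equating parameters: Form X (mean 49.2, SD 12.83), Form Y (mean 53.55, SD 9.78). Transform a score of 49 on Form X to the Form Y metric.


slope = SD_Y / SD_X = 9.78 / 12.83 ~ 0.7623
intercept = mean_Y - slope * mean_X = 53.55 - (9.78 / 12.83) * 49.2 ~ 16.046
Y = slope * X + intercept. To avoid rounding drift from the rounded slope/intercept, evaluate the equivalent form Y = mean_Y + SD_Y * (X - mean_X) / SD_X at full precision:
Y = 53.55 + 9.78 * (49 - 49.2) / 12.83
Y = 53.55 - 9.78 * 0.2 / 12.83
Y = 53.55 - 1.956 / 12.83
Y = 53.55 - 0.1525
Y = 53.3975

53.3975


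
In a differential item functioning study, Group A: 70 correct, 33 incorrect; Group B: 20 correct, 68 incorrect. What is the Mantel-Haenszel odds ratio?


Odds_A = 70/33 = 2.1212
Odds_B = 20/68 = 0.2941
OR = Odds_A / Odds_B = 2.1212 / 0.2941
Exactly, OR = (70 * 68) / (33 * 20) = 4760 / 660
OR = 7.2121

7.2121


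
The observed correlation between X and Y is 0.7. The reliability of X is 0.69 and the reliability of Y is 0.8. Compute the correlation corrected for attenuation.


r_corrected = rxy / sqrt(rxx * ryy)
= 0.7 / sqrt(0.69 * 0.8)
= 0.7 / sqrt(0.552)
= 0.7 / 0.742967
r_corrected = 0.9422

0.9422


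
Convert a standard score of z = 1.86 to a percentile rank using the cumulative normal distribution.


CDF(z) = 0.5 * (1 + erf(z/sqrt(2)))
erf(1.3152) = 0.9371
CDF = 0.9686
Percentile rank = 0.9686 * 100 = 96.86

96.86


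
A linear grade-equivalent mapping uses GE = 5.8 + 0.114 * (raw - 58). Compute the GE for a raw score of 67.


raw - median = 67 - 58 = 9
slope * diff = 0.114 * 9 = 1.026
GE = 5.8 + 1.026
GE = 6.826

6.826


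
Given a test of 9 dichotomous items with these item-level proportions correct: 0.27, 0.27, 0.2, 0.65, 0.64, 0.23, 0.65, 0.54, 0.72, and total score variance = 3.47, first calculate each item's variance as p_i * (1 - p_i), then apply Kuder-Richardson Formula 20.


For each item, compute p_i * q_i:
  Item 1: 0.27 * 0.73 = 0.1971
  Item 2: 0.27 * 0.73 = 0.1971
  Item 3: 0.2 * 0.8 = 0.16
  Item 4: 0.65 * 0.35 = 0.2275
  Item 5: 0.64 * 0.36 = 0.2304
  Item 6: 0.23 * 0.77 = 0.1771
  Item 7: 0.65 * 0.35 = 0.2275
  Item 8: 0.54 * 0.46 = 0.2484
  Item 9: 0.72 * 0.28 = 0.2016
Sum(p_i * q_i) = 0.1971 + 0.1971 + 0.16 + 0.2275 + 0.2304 + 0.1771 + 0.2275 + 0.2484 + 0.2016 = 1.8667
KR-20 = (k/(k-1)) * (1 - Sum(p_i*q_i) / Var_total)
= (9/8) * (1 - 1.8667/3.47)
= 1.125 * 0.462
KR-20 = 0.5198

0.5198


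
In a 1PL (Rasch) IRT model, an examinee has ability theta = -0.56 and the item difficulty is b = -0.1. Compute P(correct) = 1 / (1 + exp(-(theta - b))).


theta - b = -0.56 - -0.1 = -0.46
exp(-(theta - b)) = exp(0.46) = 1.5841
P = 1 / (1 + 1.5841)
P = 0.387

0.387


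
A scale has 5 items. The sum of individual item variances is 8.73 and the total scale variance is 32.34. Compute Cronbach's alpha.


alpha = (k/(k-1)) * (1 - sum(si^2)/s_total^2)
= (5/4) * (1 - 8.73/32.34)
alpha = 0.9126

0.9126


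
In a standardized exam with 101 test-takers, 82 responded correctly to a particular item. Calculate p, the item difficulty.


Item difficulty p = number correct / total examinees
p = 82 / 101
p = 0.8119

0.8119


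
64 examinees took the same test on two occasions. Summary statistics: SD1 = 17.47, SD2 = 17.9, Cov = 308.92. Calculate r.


r = cov(X,Y) / (SD_X * SD_Y)
r = 308.92 / (17.47 * 17.9)
r = 308.92 / 312.713
r = 0.9879

0.9879


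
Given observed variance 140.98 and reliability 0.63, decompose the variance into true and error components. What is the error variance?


var_true = rxx * var_obs = 0.63 * 140.98 = 88.8174
var_error = var_obs - var_true
var_error = 140.98 - 88.8174
var_error = 52.1626

52.1626


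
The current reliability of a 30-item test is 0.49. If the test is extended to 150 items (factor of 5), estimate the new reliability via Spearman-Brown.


r_new = (n * rxx) / (1 + (n-1) * rxx)
r_new = (5 * 0.49) / (1 + 4 * 0.49)
r_new = 2.45 / 2.96
r_new = 0.8277

0.8277


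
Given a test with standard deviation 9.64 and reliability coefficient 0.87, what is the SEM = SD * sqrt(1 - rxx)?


SEM = SD * sqrt(1 - rxx)
SEM = 9.64 * sqrt(1 - 0.87)
SEM = 9.64 * sqrt(0.13) = 9.64 * 0.360555
SEM = 3.4758

3.4758


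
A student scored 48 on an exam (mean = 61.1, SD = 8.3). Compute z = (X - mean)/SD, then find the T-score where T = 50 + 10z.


z = (X - mean) / SD = (48 - 61.1) / 8.3
z = -13.1 / 8.3
z = -1.5783
T-score = T = 50 + 10z
Carry z at full precision (z = -13.1 / 8.3) into the conversion:
T-score = 50 + 10 * (-13.1 / 8.3) = 50 + -131 / 8.3
T-score = 50 + -15.7831
T-score = 34.2169

34.2169


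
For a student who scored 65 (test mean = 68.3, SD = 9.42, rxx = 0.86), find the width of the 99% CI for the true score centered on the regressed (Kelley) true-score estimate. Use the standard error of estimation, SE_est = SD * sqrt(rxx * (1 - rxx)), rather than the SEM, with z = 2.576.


True score estimate = 0.86*65 + 0.14*68.3 = 65.462
SE_est = SD * sqrt(rxx * (1 - rxx)) = 9.42 * sqrt(0.86 * 0.14) = 9.42 * sqrt(0.1204) = 3.268618
CI = T_est +/- z * SE_est, so width = 2 * z * SE_est = 2 * 2.576 * 3.268618
Width = 16.8399

16.8399


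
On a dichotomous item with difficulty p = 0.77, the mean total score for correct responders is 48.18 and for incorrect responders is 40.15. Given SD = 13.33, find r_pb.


q = 1 - p = 0.23
rpb = ((M1 - M0) / SD) * sqrt(p * q)
rpb = ((48.18 - 40.15) / 13.33) * sqrt(0.77 * 0.23)
rpb = 0.2535

0.2535


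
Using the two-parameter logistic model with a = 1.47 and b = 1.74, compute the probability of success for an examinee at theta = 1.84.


a*(theta - b) = 1.47 * (1.84 - 1.74) = 0.147
exp(-0.147) = 0.8633
P = 1 / (1 + 0.8633)
P = 0.5367

0.5367


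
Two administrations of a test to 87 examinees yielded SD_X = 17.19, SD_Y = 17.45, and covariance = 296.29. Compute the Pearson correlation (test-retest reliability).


r = cov(X,Y) / (SD_X * SD_Y)
r = 296.29 / (17.19 * 17.45)
r = 296.29 / 299.9655
r = 0.9877

0.9877


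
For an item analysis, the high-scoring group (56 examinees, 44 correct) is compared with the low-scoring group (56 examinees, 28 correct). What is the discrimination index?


p_upper = 44/56 = 0.7857
p_lower = 28/56 = 0.5
D = 0.7857 - 0.5 = 0.2857

0.2857


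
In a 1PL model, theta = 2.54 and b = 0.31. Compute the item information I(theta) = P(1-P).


P = 1/(1+exp(-(2.54-0.31))) = 0.9029
I = P*(1-P) = 0.9029 * 0.0971
I = 0.0877

0.0877


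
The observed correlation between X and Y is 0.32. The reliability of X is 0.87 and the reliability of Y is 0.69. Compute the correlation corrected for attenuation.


r_corrected = rxy / sqrt(rxx * ryy)
= 0.32 / sqrt(0.87 * 0.69)
= 0.32 / sqrt(0.6003)
= 0.32 / 0.77479
r_corrected = 0.413

0.413


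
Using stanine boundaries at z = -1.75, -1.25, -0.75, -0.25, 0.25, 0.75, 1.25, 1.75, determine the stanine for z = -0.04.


Stanine boundaries: [-1.75, -1.25, -0.75, -0.25, 0.25, 0.75, 1.25, 1.75]
z = -0.04
Check each boundary:
  z >= -1.75 -> could be stanine 2
  z >= -1.25 -> could be stanine 3
  z >= -0.75 -> could be stanine 4
  z >= -0.25 -> could be stanine 5
  z < 0.25
  z < 0.75
  z < 1.25
  z < 1.75
Highest qualifying boundary gives stanine = 5

5


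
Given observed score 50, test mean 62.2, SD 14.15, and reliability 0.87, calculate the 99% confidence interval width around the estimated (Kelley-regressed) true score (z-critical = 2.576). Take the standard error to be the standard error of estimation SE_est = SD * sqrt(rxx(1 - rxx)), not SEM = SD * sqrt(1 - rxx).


True score estimate = 0.87*50 + 0.13*62.2 = 51.586
SE_est = SD * sqrt(rxx * (1 - rxx)) = 14.15 * sqrt(0.87 * 0.13) = 14.15 * sqrt(0.1131) = 4.758694
CI = T_est +/- z * SE_est, so width = 2 * z * SE_est = 2 * 2.576 * 4.758694
Width = 24.5168

24.5168


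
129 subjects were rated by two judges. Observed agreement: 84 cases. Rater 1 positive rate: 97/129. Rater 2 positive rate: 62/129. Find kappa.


P_o = 84/129 = 0.651163
P_e = (97*62 + 32*67) / 16641 = 0.490235
kappa = (P_o - P_e) / (1 - P_e)
kappa = (0.651163 - 0.490235) / (1 - 0.490235)
kappa = 0.3157

0.3157


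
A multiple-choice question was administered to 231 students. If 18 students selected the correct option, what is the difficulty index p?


Item difficulty p = number correct / total examinees
p = 18 / 231
p = 0.0779

0.0779


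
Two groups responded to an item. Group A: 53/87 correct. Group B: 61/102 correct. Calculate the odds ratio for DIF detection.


Odds_A = 53/34 = 1.5588
Odds_B = 61/41 = 1.4878
OR = Odds_A / Odds_B = 1.5588 / 1.4878
Exactly, OR = (53 * 41) / (34 * 61) = 2173 / 2074
OR = 1.0477

1.0477
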